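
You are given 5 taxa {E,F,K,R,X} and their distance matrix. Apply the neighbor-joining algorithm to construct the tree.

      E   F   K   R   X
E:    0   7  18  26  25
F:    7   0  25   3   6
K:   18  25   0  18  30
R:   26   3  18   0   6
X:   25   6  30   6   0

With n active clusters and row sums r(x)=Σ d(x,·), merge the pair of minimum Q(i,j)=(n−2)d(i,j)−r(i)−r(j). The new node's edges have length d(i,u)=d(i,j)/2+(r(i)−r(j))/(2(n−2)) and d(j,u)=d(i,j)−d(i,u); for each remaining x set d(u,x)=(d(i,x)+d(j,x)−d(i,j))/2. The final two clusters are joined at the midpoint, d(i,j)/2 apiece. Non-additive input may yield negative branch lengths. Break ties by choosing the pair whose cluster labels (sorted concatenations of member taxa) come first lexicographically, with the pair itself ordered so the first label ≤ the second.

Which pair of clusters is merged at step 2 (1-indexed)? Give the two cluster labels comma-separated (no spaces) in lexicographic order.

step 1: merge (E,K) at d=18, Q=-113; branch lengths E→13/2, K→23/2; new cluster EK
  updated: d(EK,F)=7, d(EK,R)=13, d(EK,X)=37/2
step 2: merge (EK,F) at d=7, Q=-81/2; branch lengths EK→73/8, F→-17/8; new cluster EFK
  updated: d(EFK,R)=9/2, d(EFK,X)=35/4
step 3: merge (EFK,R) at d=9/2, Q=-77/4; branch lengths EFK→29/8, R→7/8; new cluster EFKR
  updated: d(EFKR,X)=41/8
step 4: merge (EFKR,X) at d=41/8; branch lengths EFKR→41/16, X→41/16; new cluster EFKRX
final tree: ((((E:13/2,K:23/2):73/8,F:-17/8):29/8,R:7/8):41/16,X:41/16)
total length: 277/8

EK,F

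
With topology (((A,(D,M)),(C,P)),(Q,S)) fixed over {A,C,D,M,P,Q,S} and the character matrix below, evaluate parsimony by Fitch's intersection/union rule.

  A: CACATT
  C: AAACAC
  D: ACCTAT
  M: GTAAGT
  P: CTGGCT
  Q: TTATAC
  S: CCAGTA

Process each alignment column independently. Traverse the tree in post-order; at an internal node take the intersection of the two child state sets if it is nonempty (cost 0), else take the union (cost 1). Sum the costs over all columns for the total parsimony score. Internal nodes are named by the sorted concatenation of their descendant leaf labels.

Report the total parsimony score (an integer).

22

[col 0] DM: children D:{A}, M:{G} ∪→ {A,G}; cost 1
[col 0] ADM: children A:{C}, DM:{A,G} ∪→ {A,C,G}; cost 1
[col 0] CP: children C:{A}, P:{C} ∪→ {A,C}; cost 1
[col 0] ACDMP: children ADM:{A,C,G}, CP:{A,C} ∩→ {A,C}; cost 0
[col 0] QS: children Q:{T}, S:{C} ∪→ {C,T}; cost 1
[col 0] ACDMPQS: children ACDMP:{A,C}, QS:{C,T} ∩→ {C}; cost 0
[col 1] DM: children D:{C}, M:{T} ∪→ {C,T}; cost 1
[col 1] ADM: children A:{A}, DM:{C,T} ∪→ {A,C,T}; cost 1
[col 1] CP: children C:{A}, P:{T} ∪→ {A,T}; cost 1
[col 1] ACDMP: children ADM:{A,C,T}, CP:{A,T} ∩→ {A,T}; cost 0
[col 1] QS: children Q:{T}, S:{C} ∪→ {C,T}; cost 1
[col 1] ACDMPQS: children ACDMP:{A,T}, QS:{C,T} ∩→ {T}; cost 0
[col 2] DM: children D:{C}, M:{A} ∪→ {A,C}; cost 1
[col 2] ADM: children A:{C}, DM:{A,C} ∩→ {C}; cost 0
[col 2] CP: children C:{A}, P:{G} ∪→ {A,G}; cost 1
[col 2] ACDMP: children ADM:{C}, CP:{A,G} ∪→ {A,C,G}; cost 1
[col 2] QS: children Q:{A}, S:{A} ∩→ {A}; cost 0
[col 2] ACDMPQS: children ACDMP:{A,C,G}, QS:{A} ∩→ {A}; cost 0
[col 3] DM: children D:{T}, M:{A} ∪→ {A,T}; cost 1
[col 3] ADM: children A:{A}, DM:{A,T} ∩→ {A}; cost 0
[col 3] CP: children C:{C}, P:{G} ∪→ {C,G}; cost 1
[col 3] ACDMP: children ADM:{A}, CP:{C,G} ∪→ {A,C,G}; cost 1
[col 3] QS: children Q:{T}, S:{G} ∪→ {G,T}; cost 1
[col 3] ACDMPQS: children ACDMP:{A,C,G}, QS:{G,T} ∩→ {G}; cost 0
[col 4] DM: children D:{A}, M:{G} ∪→ {A,G}; cost 1
[col 4] ADM: children A:{T}, DM:{A,G} ∪→ {A,G,T}; cost 1
[col 4] CP: children C:{A}, P:{C} ∪→ {A,C}; cost 1
[col 4] ACDMP: children ADM:{A,G,T}, CP:{A,C} ∩→ {A}; cost 0
[col 4] QS: children Q:{A}, S:{T} ∪→ {A,T}; cost 1
[col 4] ACDMPQS: children ACDMP:{A}, QS:{A,T} ∩→ {A}; cost 0
[col 5] DM: children D:{T}, M:{T} ∩→ {T}; cost 0
[col 5] ADM: children A:{T}, DM:{T} ∩→ {T}; cost 0
[col 5] CP: children C:{C}, P:{T} ∪→ {C,T}; cost 1
[col 5] ACDMP: children ADM:{T}, CP:{C,T} ∩→ {T}; cost 0
[col 5] QS: children Q:{C}, S:{A} ∪→ {A,C}; cost 1
[col 5] ACDMPQS: children ACDMP:{T}, QS:{A,C} ∪→ {A,C,T}; cost 1
per-site changes: [4, 4, 3, 4, 4, 3]; total = 22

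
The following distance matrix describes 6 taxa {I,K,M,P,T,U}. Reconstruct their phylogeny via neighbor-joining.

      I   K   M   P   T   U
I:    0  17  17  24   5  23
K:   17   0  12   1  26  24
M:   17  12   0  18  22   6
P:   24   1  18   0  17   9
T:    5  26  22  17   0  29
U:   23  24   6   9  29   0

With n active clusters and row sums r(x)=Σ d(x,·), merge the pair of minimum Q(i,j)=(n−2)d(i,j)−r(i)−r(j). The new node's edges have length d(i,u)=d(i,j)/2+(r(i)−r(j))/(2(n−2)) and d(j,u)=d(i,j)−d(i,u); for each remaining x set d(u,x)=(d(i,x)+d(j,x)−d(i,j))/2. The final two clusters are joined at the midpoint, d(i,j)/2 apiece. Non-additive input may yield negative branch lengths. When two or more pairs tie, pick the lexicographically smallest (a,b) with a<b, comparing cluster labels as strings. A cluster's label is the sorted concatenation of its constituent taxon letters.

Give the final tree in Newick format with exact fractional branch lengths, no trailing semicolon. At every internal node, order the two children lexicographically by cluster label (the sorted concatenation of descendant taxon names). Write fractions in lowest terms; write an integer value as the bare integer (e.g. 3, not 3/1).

((((I:7/8,T:33/8):23/2,(K:13/6,P:-7/6):13/2):23/4,M:1):5/2,U:5/2)

iteration 1: select I,T (d=5, Q=-165); attach at lengths (7/8, 33/8); label the merged cluster IT
  updated: d(IT,K)=19, d(IT,M)=17, d(IT,P)=18, d(IT,U)=47/2
iteration 2: select K,P (d=1, Q=-99); attach at lengths (13/6, -7/6); label the merged cluster KP
  updated: d(IT,KP)=18, d(KP,M)=29/2, d(KP,U)=16
iteration 3: select IT,KP (d=18, Q=-71); attach at lengths (23/2, 13/2); label the merged cluster IKPT
  updated: d(IKPT,M)=27/4, d(IKPT,U)=43/4
iteration 4: select IKPT,M (d=27/4, Q=-47/2); attach at lengths (23/4, 1); label the merged cluster IKMPT
  updated: d(IKMPT,U)=5
iteration 5: select IKMPT,U (d=5); attach at lengths (5/2, 5/2); label the merged cluster IKMPTU
final tree: ((((I:7/8,T:33/8):23/2,(K:13/6,P:-7/6):13/2):23/4,M:1):5/2,U:5/2)
total length: 143/4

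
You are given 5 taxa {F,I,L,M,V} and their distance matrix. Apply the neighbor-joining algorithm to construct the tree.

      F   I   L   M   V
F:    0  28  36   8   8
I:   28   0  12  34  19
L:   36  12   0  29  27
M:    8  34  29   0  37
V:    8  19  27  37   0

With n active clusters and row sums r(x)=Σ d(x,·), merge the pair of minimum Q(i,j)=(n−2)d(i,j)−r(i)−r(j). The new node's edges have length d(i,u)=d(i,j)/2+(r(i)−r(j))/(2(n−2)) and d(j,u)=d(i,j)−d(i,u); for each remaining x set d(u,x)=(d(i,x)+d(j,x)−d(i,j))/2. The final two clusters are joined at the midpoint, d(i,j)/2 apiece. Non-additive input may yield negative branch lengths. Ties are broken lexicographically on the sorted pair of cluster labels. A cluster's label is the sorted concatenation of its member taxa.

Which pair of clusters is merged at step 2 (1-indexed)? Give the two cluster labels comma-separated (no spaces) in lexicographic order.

FM,V

iteration 1: select F,M (d=8, Q=-164); attach at lengths (-2/3, 26/3); label the merged cluster FM
  updated: d(FM,I)=27, d(FM,L)=57/2, d(FM,V)=37/2
iteration 2: select FM,V (d=37/2, Q=-203/2); attach at lengths (93/8, 55/8); label the merged cluster FMV
  updated: d(FMV,I)=55/4, d(FMV,L)=37/2
iteration 3: select FMV,I (d=55/4, Q=-177/4); attach at lengths (81/8, 29/8); label the merged cluster FIMV
  updated: d(FIMV,L)=67/8
iteration 4: select FIMV,L (d=67/8); attach at lengths (67/16, 67/16); label the merged cluster FILMV
final tree: ((((F:-2/3,M:26/3):93/8,V:55/8):81/8,I:29/8):67/16,L:67/16)
total length: 389/8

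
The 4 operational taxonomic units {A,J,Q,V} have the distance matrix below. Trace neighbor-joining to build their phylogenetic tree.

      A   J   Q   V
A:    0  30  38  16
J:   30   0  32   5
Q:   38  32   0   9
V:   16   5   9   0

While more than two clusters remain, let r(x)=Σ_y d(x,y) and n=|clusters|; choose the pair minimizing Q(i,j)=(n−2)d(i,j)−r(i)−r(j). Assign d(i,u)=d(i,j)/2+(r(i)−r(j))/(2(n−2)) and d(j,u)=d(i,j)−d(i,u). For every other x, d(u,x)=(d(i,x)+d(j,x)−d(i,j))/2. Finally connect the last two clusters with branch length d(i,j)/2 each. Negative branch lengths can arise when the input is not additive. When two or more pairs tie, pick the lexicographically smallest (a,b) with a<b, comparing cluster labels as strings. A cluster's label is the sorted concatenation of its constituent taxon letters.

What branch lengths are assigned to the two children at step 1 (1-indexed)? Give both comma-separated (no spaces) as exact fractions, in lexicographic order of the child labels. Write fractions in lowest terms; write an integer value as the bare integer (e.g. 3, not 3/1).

iteration 1: select A,J (d=30, Q=-91); attach at lengths (77/4, 43/4); label the merged cluster AJ
  updated: d(AJ,Q)=20, d(AJ,V)=-9/2
iteration 2: select AJ,Q (d=20, Q=-49/2); attach at lengths (13/4, 67/4); label the merged cluster AJQ
  updated: d(AJQ,V)=-31/4
iteration 3: select AJQ,V (d=-31/4); attach at lengths (-31/8, -31/8); label the merged cluster AJQV
final tree: (((A:77/4,J:43/4):13/4,Q:67/4):-31/8,V:-31/8)
total length: 169/4

77/4,43/4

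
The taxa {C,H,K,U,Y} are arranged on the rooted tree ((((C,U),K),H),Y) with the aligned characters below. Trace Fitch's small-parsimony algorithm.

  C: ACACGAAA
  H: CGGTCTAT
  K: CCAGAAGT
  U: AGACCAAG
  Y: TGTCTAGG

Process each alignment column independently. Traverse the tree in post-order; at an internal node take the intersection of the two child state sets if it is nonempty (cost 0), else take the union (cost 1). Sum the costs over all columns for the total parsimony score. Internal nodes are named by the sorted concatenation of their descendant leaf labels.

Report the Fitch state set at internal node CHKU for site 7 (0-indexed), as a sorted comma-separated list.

T

site 0, node CU: C={A} ∩ U={A} → {A} (+0)
site 0, node CKU: CU={A} ∪ K={C} → {A,C} (+1)
site 0, node CHKU: CKU={A,C} ∩ H={C} → {C} (+0)
site 0, node CHKUY: CHKU={C} ∪ Y={T} → {C,T} (+1)
site 1, node CU: C={C} ∪ U={G} → {C,G} (+1)
site 1, node CKU: CU={C,G} ∩ K={C} → {C} (+0)
site 1, node CHKU: CKU={C} ∪ H={G} → {C,G} (+1)
site 1, node CHKUY: CHKU={C,G} ∩ Y={G} → {G} (+0)
site 2, node CU: C={A} ∩ U={A} → {A} (+0)
site 2, node CKU: CU={A} ∩ K={A} → {A} (+0)
site 2, node CHKU: CKU={A} ∪ H={G} → {A,G} (+1)
site 2, node CHKUY: CHKU={A,G} ∪ Y={T} → {A,G,T} (+1)
site 3, node CU: C={C} ∩ U={C} → {C} (+0)
site 3, node CKU: CU={C} ∪ K={G} → {C,G} (+1)
site 3, node CHKU: CKU={C,G} ∪ H={T} → {C,G,T} (+1)
site 3, node CHKUY: CHKU={C,G,T} ∩ Y={C} → {C} (+0)
site 4, node CU: C={G} ∪ U={C} → {C,G} (+1)
site 4, node CKU: CU={C,G} ∪ K={A} → {A,C,G} (+1)
site 4, node CHKU: CKU={A,C,G} ∩ H={C} → {C} (+0)
site 4, node CHKUY: CHKU={C} ∪ Y={T} → {C,T} (+1)
site 5, node CU: C={A} ∩ U={A} → {A} (+0)
site 5, node CKU: CU={A} ∩ K={A} → {A} (+0)
site 5, node CHKU: CKU={A} ∪ H={T} → {A,T} (+1)
site 5, node CHKUY: CHKU={A,T} ∩ Y={A} → {A} (+0)
site 6, node CU: C={A} ∩ U={A} → {A} (+0)
site 6, node CKU: CU={A} ∪ K={G} → {A,G} (+1)
site 6, node CHKU: CKU={A,G} ∩ H={A} → {A} (+0)
site 6, node CHKUY: CHKU={A} ∪ Y={G} → {A,G} (+1)
site 7, node CU: C={A} ∪ U={G} → {A,G} (+1)
site 7, node CKU: CU={A,G} ∪ K={T} → {A,G,T} (+1)
site 7, node CHKU: CKU={A,G,T} ∩ H={T} → {T} (+0)
site 7, node CHKUY: CHKU={T} ∪ Y={G} → {G,T} (+1)
per-site changes: [2, 2, 2, 2, 3, 1, 2, 3]; total = 17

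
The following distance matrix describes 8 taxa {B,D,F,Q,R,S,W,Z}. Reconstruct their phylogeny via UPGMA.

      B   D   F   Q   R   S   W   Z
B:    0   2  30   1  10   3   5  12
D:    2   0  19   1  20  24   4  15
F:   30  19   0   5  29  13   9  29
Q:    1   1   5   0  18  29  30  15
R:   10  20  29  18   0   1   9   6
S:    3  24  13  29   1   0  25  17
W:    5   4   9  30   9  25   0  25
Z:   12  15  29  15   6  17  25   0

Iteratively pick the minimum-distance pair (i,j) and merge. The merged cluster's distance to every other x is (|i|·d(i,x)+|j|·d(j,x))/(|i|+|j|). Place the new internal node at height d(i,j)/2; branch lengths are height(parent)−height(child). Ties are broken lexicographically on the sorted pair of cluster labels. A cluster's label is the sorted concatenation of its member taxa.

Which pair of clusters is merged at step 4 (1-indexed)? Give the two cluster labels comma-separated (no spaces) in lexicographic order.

F,W

step 1: merge (B,Q) at d=1; branch lengths B→1/2, Q→1/2; new cluster BQ
  updated: d(BQ,D)=3/2, d(BQ,F)=35/2, d(BQ,R)=14, d(BQ,S)=16, d(BQ,W)=35/2, d(BQ,Z)=27/2
step 2: merge (R,S) at d=1; branch lengths R→1/2, S→1/2; new cluster RS
  updated: d(BQ,RS)=15, d(D,RS)=22, d(F,RS)=21, d(RS,W)=17, d(RS,Z)=23/2
step 3: merge (BQ,D) at d=3/2; branch lengths BQ→1/4, D→3/4; new cluster BDQ
  updated: d(BDQ,F)=18, d(BDQ,RS)=52/3, d(BDQ,W)=13, d(BDQ,Z)=14
step 4: merge (F,W) at d=9; branch lengths F→9/2, W→9/2; new cluster FW
  updated: d(BDQ,FW)=31/2, d(FW,RS)=19, d(FW,Z)=27
step 5: merge (RS,Z) at d=23/2; branch lengths RS→21/4, Z→23/4; new cluster RSZ
  updated: d(BDQ,RSZ)=146/9, d(FW,RSZ)=65/3
step 6: merge (BDQ,FW) at d=31/2; branch lengths BDQ→7, FW→13/4; new cluster BDFQW
  updated: d(BDFQW,RSZ)=92/5
step 7: merge (BDFQW,RSZ) at d=92/5; branch lengths BDFQW→29/20, RSZ→69/20; new cluster BDFQRSWZ
final tree: ((((B:1/2,Q:1/2):1/4,D:3/4):7,(F:9/2,W:9/2):13/4):29/20,((R:1/2,S:1/2):21/4,Z:23/4):69/20)
total length: 763/20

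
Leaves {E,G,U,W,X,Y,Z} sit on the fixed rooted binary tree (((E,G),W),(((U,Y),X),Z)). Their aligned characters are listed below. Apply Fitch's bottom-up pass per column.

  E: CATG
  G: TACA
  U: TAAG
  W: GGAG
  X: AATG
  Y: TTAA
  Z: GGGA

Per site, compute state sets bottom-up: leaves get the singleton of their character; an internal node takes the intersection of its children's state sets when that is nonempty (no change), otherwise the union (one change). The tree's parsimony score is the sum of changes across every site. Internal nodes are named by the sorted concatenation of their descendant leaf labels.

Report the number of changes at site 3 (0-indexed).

site 0, node EG: E={C} ∪ G={T} → {C,T} (+1)
site 0, node EGW: EG={C,T} ∪ W={G} → {C,G,T} (+1)
site 0, node UY: U={T} ∩ Y={T} → {T} (+0)
site 0, node UXY: UY={T} ∪ X={A} → {A,T} (+1)
site 0, node UXYZ: UXY={A,T} ∪ Z={G} → {A,G,T} (+1)
site 0, node EGUWXYZ: EGW={C,G,T} ∩ UXYZ={A,G,T} → {G,T} (+0)
site 1, node EG: E={A} ∩ G={A} → {A} (+0)
site 1, node EGW: EG={A} ∪ W={G} → {A,G} (+1)
site 1, node UY: U={A} ∪ Y={T} → {A,T} (+1)
site 1, node UXY: UY={A,T} ∩ X={A} → {A} (+0)
site 1, node UXYZ: UXY={A} ∪ Z={G} → {A,G} (+1)
site 1, node EGUWXYZ: EGW={A,G} ∩ UXYZ={A,G} → {A,G} (+0)
site 2, node EG: E={T} ∪ G={C} → {C,T} (+1)
site 2, node EGW: EG={C,T} ∪ W={A} → {A,C,T} (+1)
site 2, node UY: U={A} ∩ Y={A} → {A} (+0)
site 2, node UXY: UY={A} ∪ X={T} → {A,T} (+1)
site 2, node UXYZ: UXY={A,T} ∪ Z={G} → {A,G,T} (+1)
site 2, node EGUWXYZ: EGW={A,C,T} ∩ UXYZ={A,G,T} → {A,T} (+0)
site 3, node EG: E={G} ∪ G={A} → {A,G} (+1)
site 3, node EGW: EG={A,G} ∩ W={G} → {G} (+0)
site 3, node UY: U={G} ∪ Y={A} → {A,G} (+1)
site 3, node UXY: UY={A,G} ∩ X={G} → {G} (+0)
site 3, node UXYZ: UXY={G} ∪ Z={A} → {A,G} (+1)
site 3, node EGUWXYZ: EGW={G} ∩ UXYZ={A,G} → {G} (+0)
per-site changes: [4, 3, 4, 3]; total = 14

3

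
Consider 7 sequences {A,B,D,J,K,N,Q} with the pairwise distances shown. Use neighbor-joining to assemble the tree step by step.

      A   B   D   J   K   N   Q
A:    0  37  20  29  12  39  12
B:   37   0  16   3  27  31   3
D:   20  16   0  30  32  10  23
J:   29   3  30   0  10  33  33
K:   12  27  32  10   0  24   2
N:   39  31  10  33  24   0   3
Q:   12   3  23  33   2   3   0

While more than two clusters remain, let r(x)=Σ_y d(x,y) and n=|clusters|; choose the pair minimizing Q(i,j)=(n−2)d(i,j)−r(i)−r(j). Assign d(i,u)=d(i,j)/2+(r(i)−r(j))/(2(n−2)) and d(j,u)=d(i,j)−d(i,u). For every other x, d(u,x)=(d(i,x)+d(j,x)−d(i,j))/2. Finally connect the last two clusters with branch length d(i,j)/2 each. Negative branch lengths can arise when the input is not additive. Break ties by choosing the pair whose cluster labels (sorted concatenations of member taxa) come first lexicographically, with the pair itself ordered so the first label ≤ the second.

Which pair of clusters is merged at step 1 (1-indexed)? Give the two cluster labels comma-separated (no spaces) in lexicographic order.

1. join B+J (d=3, Q=-240) ⇒ BJ; edges |B|=-3/5, |J|=18/5
  updated: d(A,BJ)=63/2, d(BJ,D)=43/2, d(BJ,K)=17, d(BJ,N)=61/2, d(BJ,Q)=33/2
2. join D+N (d=10, Q=-173) ⇒ DN; edges |D|=5, |N|=5
  updated: d(A,DN)=49/2, d(BJ,DN)=21, d(DN,K)=23, d(DN,Q)=8
3. join BJ+DN (d=21, Q=-199/2) ⇒ BDJN; edges |BJ|=145/12, |DN|=107/12
  updated: d(A,BDJN)=35/2, d(BDJN,K)=19/2, d(BDJN,Q)=7/4
4. join A+K (d=12, Q=-41) ⇒ AK; edges |A|=21/2, |K|=3/2
  updated: d(AK,BDJN)=15/2, d(AK,Q)=1
5. join AK+BDJN (d=15/2, Q=-41/4) ⇒ ABDJKN; edges |AK|=27/8, |BDJN|=33/8
  updated: d(ABDJKN,Q)=-19/8
6. join ABDJKN+Q (d=-19/8) ⇒ ABDJKNQ; edges |ABDJKN|=-19/16, |Q|=-19/16
final tree: (((A:21/2,K:3/2):27/8,((B:-3/5,J:18/5):145/12,(D:5,N:5):107/12):33/8):-19/16,Q:-19/16)
total length: 409/8

B,J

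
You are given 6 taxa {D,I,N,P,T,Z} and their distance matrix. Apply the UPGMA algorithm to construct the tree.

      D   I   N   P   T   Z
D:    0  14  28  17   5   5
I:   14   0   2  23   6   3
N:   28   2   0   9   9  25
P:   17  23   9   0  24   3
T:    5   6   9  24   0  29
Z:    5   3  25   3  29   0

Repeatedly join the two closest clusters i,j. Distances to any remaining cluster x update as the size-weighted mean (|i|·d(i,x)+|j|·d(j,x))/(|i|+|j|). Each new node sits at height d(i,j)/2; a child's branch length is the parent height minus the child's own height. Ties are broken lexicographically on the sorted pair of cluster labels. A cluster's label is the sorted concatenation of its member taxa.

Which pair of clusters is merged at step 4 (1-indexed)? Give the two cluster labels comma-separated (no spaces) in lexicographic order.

DT,IN

step 1: merge (I,N) at d=2; branch lengths I→1, N→1; new cluster IN
  updated: d(D,IN)=21, d(IN,P)=16, d(IN,T)=15/2, d(IN,Z)=14
step 2: merge (P,Z) at d=3; branch lengths P→3/2, Z→3/2; new cluster PZ
  updated: d(D,PZ)=11, d(IN,PZ)=15, d(PZ,T)=53/2
step 3: merge (D,T) at d=5; branch lengths D→5/2, T→5/2; new cluster DT
  updated: d(DT,IN)=57/4, d(DT,PZ)=75/4
step 4: merge (DT,IN) at d=57/4; branch lengths DT→37/8, IN→49/8; new cluster DINT
  updated: d(DINT,PZ)=135/8
step 5: merge (DINT,PZ) at d=135/8; branch lengths DINT→21/16, PZ→111/16; new cluster DINPTZ
final tree: (((D:5/2,T:5/2):37/8,(I:1,N:1):49/8):21/16,(P:3/2,Z:3/2):111/16)
total length: 29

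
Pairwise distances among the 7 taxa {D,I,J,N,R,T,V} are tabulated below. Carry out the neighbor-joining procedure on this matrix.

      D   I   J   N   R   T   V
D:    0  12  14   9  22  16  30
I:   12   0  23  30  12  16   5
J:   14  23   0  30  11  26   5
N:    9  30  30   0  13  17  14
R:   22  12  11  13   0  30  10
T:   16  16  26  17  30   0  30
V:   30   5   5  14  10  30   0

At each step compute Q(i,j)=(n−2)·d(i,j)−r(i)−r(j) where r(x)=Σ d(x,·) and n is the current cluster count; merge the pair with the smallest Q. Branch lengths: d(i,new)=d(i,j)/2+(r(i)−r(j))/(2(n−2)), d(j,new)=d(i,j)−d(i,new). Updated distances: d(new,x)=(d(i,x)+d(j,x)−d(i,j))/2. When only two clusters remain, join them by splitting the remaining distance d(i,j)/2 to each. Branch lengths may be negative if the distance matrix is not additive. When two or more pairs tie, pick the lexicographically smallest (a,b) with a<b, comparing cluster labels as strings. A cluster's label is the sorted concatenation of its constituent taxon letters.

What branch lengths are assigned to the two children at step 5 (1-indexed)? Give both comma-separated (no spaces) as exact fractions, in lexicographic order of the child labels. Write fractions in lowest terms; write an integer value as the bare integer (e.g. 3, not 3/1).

step 1: merge (J,V) at d=5, Q=-178; branch lengths J→4, V→1; new cluster JV
  updated: d(D,JV)=39/2, d(I,JV)=23/2, d(JV,N)=39/2, d(JV,R)=8, d(JV,T)=51/2
step 2: merge (JV,R) at d=8, Q=-137; branch lengths JV→31/8, R→33/8; new cluster JRV
  updated: d(D,JRV)=67/4, d(I,JRV)=31/4, d(JRV,N)=49/4, d(JRV,T)=95/4
step 3: merge (I,JRV) at d=31/4, Q=-103; branch lengths I→19/4, JRV→3; new cluster IJRV
  updated: d(D,IJRV)=21/2, d(IJRV,N)=69/4, d(IJRV,T)=16
step 4: merge (D,N) at d=9, Q=-243/4; branch lengths D→41/16, N→103/16; new cluster DN
  updated: d(DN,IJRV)=75/8, d(DN,T)=12
step 5: merge (DN,IJRV) at d=75/8, Q=-299/8; branch lengths DN→43/16, IJRV→107/16; new cluster DIJNRV
  updated: d(DIJNRV,T)=149/16
step 6: merge (DIJNRV,T) at d=149/16; branch lengths DIJNRV→149/32, T→149/32; new cluster DIJNRTV
final tree: (((D:41/16,N:103/16):43/16,(I:19/4,((J:4,V:1):31/8,R:33/8):3):107/16):149/32,T:149/32)
total length: 775/16

43/16,107/16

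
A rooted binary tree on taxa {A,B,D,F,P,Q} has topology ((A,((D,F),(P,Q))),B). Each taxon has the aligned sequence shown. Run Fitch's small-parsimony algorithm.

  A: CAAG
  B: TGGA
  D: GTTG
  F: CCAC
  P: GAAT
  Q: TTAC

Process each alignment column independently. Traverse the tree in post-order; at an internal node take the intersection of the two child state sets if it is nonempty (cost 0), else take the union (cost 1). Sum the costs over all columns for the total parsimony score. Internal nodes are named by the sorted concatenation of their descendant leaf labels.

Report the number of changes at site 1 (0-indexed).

DF@0: {G} ∪ {C} = {C,G} (union, +1)
PQ@0: {G} ∪ {T} = {G,T} (union, +1)
DFPQ@0: {C,G} ∩ {G,T} = {G} (intersection, +0)
ADFPQ@0: {C} ∪ {G} = {C,G} (union, +1)
ABDFPQ@0: {C,G} ∪ {T} = {C,G,T} (union, +1)
DF@1: {T} ∪ {C} = {C,T} (union, +1)
PQ@1: {A} ∪ {T} = {A,T} (union, +1)
DFPQ@1: {C,T} ∩ {A,T} = {T} (intersection, +0)
ADFPQ@1: {A} ∪ {T} = {A,T} (union, +1)
ABDFPQ@1: {A,T} ∪ {G} = {A,G,T} (union, +1)
DF@2: {T} ∪ {A} = {A,T} (union, +1)
PQ@2: {A} ∩ {A} = {A} (intersection, +0)
DFPQ@2: {A,T} ∩ {A} = {A} (intersection, +0)
ADFPQ@2: {A} ∩ {A} = {A} (intersection, +0)
ABDFPQ@2: {A} ∪ {G} = {A,G} (union, +1)
DF@3: {G} ∪ {C} = {C,G} (union, +1)
PQ@3: {T} ∪ {C} = {C,T} (union, +1)
DFPQ@3: {C,G} ∩ {C,T} = {C} (intersection, +0)
ADFPQ@3: {G} ∪ {C} = {C,G} (union, +1)
ABDFPQ@3: {C,G} ∪ {A} = {A,C,G} (union, +1)
per-site changes: [4, 4, 2, 4]; total = 14

4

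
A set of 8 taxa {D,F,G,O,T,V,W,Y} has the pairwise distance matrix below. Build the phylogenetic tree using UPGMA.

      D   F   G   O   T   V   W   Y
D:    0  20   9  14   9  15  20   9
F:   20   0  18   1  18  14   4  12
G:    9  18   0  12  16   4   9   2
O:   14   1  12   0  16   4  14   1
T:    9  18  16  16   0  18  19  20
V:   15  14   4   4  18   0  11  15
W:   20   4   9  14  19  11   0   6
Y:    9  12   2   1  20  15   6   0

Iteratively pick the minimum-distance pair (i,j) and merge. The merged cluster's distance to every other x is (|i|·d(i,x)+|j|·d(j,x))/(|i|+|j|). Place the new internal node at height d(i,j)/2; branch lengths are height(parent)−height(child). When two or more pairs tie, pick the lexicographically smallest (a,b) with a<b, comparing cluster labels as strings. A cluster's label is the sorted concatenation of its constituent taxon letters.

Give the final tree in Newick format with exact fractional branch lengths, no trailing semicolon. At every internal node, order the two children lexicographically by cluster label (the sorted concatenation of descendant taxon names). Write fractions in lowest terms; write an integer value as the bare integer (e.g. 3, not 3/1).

((D:9/2,T:9/2):43/12,(((F:1/2,O:1/2):4,V:9/2):5/9,((G:1,Y:1):11/4,W:15/4):47/36):109/36)

iteration 1: select F,O (d=1); attach at lengths (1/2, 1/2); label the merged cluster FO
  updated: d(D,FO)=17, d(FO,G)=15, d(FO,T)=17, d(FO,V)=9, d(FO,W)=9, d(FO,Y)=13/2
iteration 2: select G,Y (d=2); attach at lengths (1, 1); label the merged cluster GY
  updated: d(D,GY)=9, d(FO,GY)=43/4, d(GY,T)=18, d(GY,V)=19/2, d(GY,W)=15/2
iteration 3: select GY,W (d=15/2); attach at lengths (11/4, 15/4); label the merged cluster GWY
  updated: d(D,GWY)=38/3, d(FO,GWY)=61/6, d(GWY,T)=55/3, d(GWY,V)=10
iteration 4: select D,T (d=9); attach at lengths (9/2, 9/2); label the merged cluster DT
  updated: d(DT,FO)=17, d(DT,GWY)=31/2, d(DT,V)=33/2
iteration 5: select FO,V (d=9); attach at lengths (4, 9/2); label the merged cluster FOV
  updated: d(DT,FOV)=101/6, d(FOV,GWY)=91/9
iteration 6: select FOV,GWY (d=91/9); attach at lengths (5/9, 47/36); label the merged cluster FGOVWY
  updated: d(DT,FGOVWY)=97/6
iteration 7: select DT,FGOVWY (d=97/6); attach at lengths (43/12, 109/36); label the merged cluster DFGOTVWY
final tree: ((D:9/2,T:9/2):43/12,(((F:1/2,O:1/2):4,V:9/2):5/9,((G:1,Y:1):11/4,W:15/4):47/36):109/36)
total length: 1277/36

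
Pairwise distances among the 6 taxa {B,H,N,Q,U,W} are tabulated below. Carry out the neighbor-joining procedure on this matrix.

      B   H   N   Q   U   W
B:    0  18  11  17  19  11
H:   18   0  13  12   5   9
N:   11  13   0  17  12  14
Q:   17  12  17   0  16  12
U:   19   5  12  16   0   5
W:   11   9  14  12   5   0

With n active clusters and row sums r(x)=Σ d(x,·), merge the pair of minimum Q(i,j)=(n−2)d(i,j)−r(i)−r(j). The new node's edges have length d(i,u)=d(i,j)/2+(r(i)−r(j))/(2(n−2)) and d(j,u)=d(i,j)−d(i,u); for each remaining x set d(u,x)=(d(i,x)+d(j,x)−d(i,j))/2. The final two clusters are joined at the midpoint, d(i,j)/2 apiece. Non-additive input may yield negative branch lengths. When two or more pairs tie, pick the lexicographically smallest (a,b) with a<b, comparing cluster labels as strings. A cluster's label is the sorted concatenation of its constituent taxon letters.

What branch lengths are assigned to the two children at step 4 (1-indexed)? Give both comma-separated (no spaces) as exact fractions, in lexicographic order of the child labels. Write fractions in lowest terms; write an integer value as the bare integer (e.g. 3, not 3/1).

3/2,9/4

step 1: merge (B,N) at d=11, Q=-99; branch lengths B→53/8, N→35/8; new cluster BN
  updated: d(BN,H)=10, d(BN,Q)=23/2, d(BN,U)=10, d(BN,W)=7
step 2: merge (H,U) at d=5, Q=-57; branch lengths H→5/2, U→5/2; new cluster HU
  updated: d(BN,HU)=15/2, d(HU,Q)=23/2, d(HU,W)=9/2
step 3: merge (BN,Q) at d=23/2, Q=-38; branch lengths BN→7/2, Q→8; new cluster BNQ
  updated: d(BNQ,HU)=15/4, d(BNQ,W)=15/4
step 4: merge (BNQ,HU) at d=15/4, Q=-12; branch lengths BNQ→3/2, HU→9/4; new cluster BHNQU
  updated: d(BHNQU,W)=9/4
step 5: merge (BHNQU,W) at d=9/4; branch lengths BHNQU→9/8, W→9/8; new cluster BHNQUW
final tree: ((((B:53/8,N:35/8):7/2,Q:8):3/2,(H:5/2,U:5/2):9/4):9/8,W:9/8)
total length: 67/2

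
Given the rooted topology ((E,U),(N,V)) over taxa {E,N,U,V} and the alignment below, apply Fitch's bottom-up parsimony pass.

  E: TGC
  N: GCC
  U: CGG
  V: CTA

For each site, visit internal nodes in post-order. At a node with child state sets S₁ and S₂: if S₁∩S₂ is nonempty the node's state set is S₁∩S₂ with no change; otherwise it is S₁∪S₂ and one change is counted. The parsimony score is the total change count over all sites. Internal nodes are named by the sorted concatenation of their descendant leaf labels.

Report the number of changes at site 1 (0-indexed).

site 0, node EU: E={T} ∪ U={C} → {C,T} (+1)
site 0, node NV: N={G} ∪ V={C} → {C,G} (+1)
site 0, node ENUV: EU={C,T} ∩ NV={C,G} → {C} (+0)
site 1, node EU: E={G} ∩ U={G} → {G} (+0)
site 1, node NV: N={C} ∪ V={T} → {C,T} (+1)
site 1, node ENUV: EU={G} ∪ NV={C,T} → {C,G,T} (+1)
site 2, node EU: E={C} ∪ U={G} → {C,G} (+1)
site 2, node NV: N={C} ∪ V={A} → {A,C} (+1)
site 2, node ENUV: EU={C,G} ∩ NV={A,C} → {C} (+0)
per-site changes: [2, 2, 2]; total = 6

2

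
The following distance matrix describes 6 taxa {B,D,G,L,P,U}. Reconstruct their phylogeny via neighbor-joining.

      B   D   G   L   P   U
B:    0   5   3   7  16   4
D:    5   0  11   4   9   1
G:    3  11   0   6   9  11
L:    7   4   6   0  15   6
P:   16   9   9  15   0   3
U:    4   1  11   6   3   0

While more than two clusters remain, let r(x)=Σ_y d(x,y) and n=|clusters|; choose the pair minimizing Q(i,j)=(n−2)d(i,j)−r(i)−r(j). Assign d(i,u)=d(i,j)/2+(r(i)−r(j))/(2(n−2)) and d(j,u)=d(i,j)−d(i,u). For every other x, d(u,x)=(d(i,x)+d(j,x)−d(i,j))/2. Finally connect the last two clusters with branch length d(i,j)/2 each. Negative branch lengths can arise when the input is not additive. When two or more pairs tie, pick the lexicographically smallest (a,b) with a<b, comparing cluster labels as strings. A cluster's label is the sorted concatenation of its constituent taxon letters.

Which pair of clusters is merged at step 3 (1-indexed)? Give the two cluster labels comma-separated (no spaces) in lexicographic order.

iteration 1: select P,U (d=3, Q=-65); attach at lengths (39/8, -15/8); label the merged cluster PU
  updated: d(B,PU)=17/2, d(D,PU)=7/2, d(G,PU)=17/2, d(L,PU)=9
iteration 2: select B,G (d=3, Q=-43); attach at lengths (2/3, 7/3); label the merged cluster BG
  updated: d(BG,D)=13/2, d(BG,L)=5, d(BG,PU)=7
iteration 3: select BG,L (d=5, Q=-53/2); attach at lengths (21/8, 19/8); label the merged cluster BGL
  updated: d(BGL,D)=11/4, d(BGL,PU)=11/2
iteration 4: select BGL,D (d=11/4, Q=-47/4); attach at lengths (19/8, 3/8); label the merged cluster BDGL
  updated: d(BDGL,PU)=25/8
iteration 5: select BDGL,PU (d=25/8); attach at lengths (25/16, 25/16); label the merged cluster BDGLPU
final tree: ((((B:2/3,G:7/3):21/8,L:19/8):19/8,D:3/8):25/16,(P:39/8,U:-15/8):25/16)
total length: 135/8

BG,L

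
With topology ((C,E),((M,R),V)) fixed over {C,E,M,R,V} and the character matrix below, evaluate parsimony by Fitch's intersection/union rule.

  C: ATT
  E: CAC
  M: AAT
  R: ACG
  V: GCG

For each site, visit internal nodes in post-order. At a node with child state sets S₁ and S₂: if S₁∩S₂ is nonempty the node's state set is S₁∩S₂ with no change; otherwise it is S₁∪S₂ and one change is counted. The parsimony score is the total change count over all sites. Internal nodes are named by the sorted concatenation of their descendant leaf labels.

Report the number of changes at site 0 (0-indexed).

2

site 0, node CE: C={A} ∪ E={C} → {A,C} (+1)
site 0, node MR: M={A} ∩ R={A} → {A} (+0)
site 0, node MRV: MR={A} ∪ V={G} → {A,G} (+1)
site 0, node CEMRV: CE={A,C} ∩ MRV={A,G} → {A} (+0)
site 1, node CE: C={T} ∪ E={A} → {A,T} (+1)
site 1, node MR: M={A} ∪ R={C} → {A,C} (+1)
site 1, node MRV: MR={A,C} ∩ V={C} → {C} (+0)
site 1, node CEMRV: CE={A,T} ∪ MRV={C} → {A,C,T} (+1)
site 2, node CE: C={T} ∪ E={C} → {C,T} (+1)
site 2, node MR: M={T} ∪ R={G} → {G,T} (+1)
site 2, node MRV: MR={G,T} ∩ V={G} → {G} (+0)
site 2, node CEMRV: CE={C,T} ∪ MRV={G} → {C,G,T} (+1)
per-site changes: [2, 3, 3]; total = 8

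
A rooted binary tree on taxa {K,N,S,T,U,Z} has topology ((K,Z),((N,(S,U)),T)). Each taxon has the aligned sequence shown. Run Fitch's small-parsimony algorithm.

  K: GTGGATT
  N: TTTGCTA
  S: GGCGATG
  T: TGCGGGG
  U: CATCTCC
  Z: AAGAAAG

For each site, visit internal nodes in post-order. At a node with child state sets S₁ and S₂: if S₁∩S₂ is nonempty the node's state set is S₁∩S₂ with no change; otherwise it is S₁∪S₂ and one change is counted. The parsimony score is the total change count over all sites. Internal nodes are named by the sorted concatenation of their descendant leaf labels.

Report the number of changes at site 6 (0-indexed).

3

site 0, node KZ: K={G} ∪ Z={A} → {A,G} (+1)
site 0, node SU: S={G} ∪ U={C} → {C,G} (+1)
site 0, node NSU: N={T} ∪ SU={C,G} → {C,G,T} (+1)
site 0, node NSTU: NSU={C,G,T} ∩ T={T} → {T} (+0)
site 0, node KNSTUZ: KZ={A,G} ∪ NSTU={T} → {A,G,T} (+1)
site 1, node KZ: K={T} ∪ Z={A} → {A,T} (+1)
site 1, node SU: S={G} ∪ U={A} → {A,G} (+1)
site 1, node NSU: N={T} ∪ SU={A,G} → {A,G,T} (+1)
site 1, node NSTU: NSU={A,G,T} ∩ T={G} → {G} (+0)
site 1, node KNSTUZ: KZ={A,T} ∪ NSTU={G} → {A,G,T} (+1)
site 2, node KZ: K={G} ∩ Z={G} → {G} (+0)
site 2, node SU: S={C} ∪ U={T} → {C,T} (+1)
site 2, node NSU: N={T} ∩ SU={C,T} → {T} (+0)
site 2, node NSTU: NSU={T} ∪ T={C} → {C,T} (+1)
site 2, node KNSTUZ: KZ={G} ∪ NSTU={C,T} → {C,G,T} (+1)
site 3, node KZ: K={G} ∪ Z={A} → {A,G} (+1)
site 3, node SU: S={G} ∪ U={C} → {C,G} (+1)
site 3, node NSU: N={G} ∩ SU={C,G} → {G} (+0)
site 3, node NSTU: NSU={G} ∩ T={G} → {G} (+0)
site 3, node KNSTUZ: KZ={A,G} ∩ NSTU={G} → {G} (+0)
site 4, node KZ: K={A} ∩ Z={A} → {A} (+0)
site 4, node SU: S={A} ∪ U={T} → {A,T} (+1)
site 4, node NSU: N={C} ∪ SU={A,T} → {A,C,T} (+1)
site 4, node NSTU: NSU={A,C,T} ∪ T={G} → {A,C,G,T} (+1)
site 4, node KNSTUZ: KZ={A} ∩ NSTU={A,C,G,T} → {A} (+0)
site 5, node KZ: K={T} ∪ Z={A} → {A,T} (+1)
site 5, node SU: S={T} ∪ U={C} → {C,T} (+1)
site 5, node NSU: N={T} ∩ SU={C,T} → {T} (+0)
site 5, node NSTU: NSU={T} ∪ T={G} → {G,T} (+1)
site 5, node KNSTUZ: KZ={A,T} ∩ NSTU={G,T} → {T} (+0)
site 6, node KZ: K={T} ∪ Z={G} → {G,T} (+1)
site 6, node SU: S={G} ∪ U={C} → {C,G} (+1)
site 6, node NSU: N={A} ∪ SU={C,G} → {A,C,G} (+1)
site 6, node NSTU: NSU={A,C,G} ∩ T={G} → {G} (+0)
site 6, node KNSTUZ: KZ={G,T} ∩ NSTU={G} → {G} (+0)
per-site changes: [4, 4, 3, 2, 3, 3, 3]; total = 22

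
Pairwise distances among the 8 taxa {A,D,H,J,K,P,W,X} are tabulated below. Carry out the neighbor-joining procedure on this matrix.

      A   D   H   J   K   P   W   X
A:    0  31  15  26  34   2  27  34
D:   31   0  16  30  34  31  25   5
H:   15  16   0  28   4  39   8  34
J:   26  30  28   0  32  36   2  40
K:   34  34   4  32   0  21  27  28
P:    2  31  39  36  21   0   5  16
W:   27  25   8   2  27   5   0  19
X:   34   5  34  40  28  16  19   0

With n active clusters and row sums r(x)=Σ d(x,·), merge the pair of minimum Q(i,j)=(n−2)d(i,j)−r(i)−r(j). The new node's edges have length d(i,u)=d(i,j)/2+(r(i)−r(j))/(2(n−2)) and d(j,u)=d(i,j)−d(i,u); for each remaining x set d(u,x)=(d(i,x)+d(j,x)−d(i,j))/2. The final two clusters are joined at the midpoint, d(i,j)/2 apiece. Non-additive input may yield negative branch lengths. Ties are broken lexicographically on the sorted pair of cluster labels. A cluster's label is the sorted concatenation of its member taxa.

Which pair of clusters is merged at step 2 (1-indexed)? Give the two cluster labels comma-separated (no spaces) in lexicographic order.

iteration 1: select D,X (d=5, Q=-318); attach at lengths (13/6, 17/6); label the merged cluster DX
  updated: d(A,DX)=30, d(DX,H)=45/2, d(DX,J)=65/2, d(DX,K)=57/2, d(DX,P)=21, d(DX,W)=39/2
iteration 2: select A,P (d=2, Q=-248); attach at lengths (2, 0); label the merged cluster AP
  updated: d(AP,DX)=49/2, d(AP,H)=26, d(AP,J)=30, d(AP,K)=53/2, d(AP,W)=15
iteration 3: select H,K (d=4, Q=-381/2); attach at lengths (-27/16, 91/16); label the merged cluster HK
  updated: d(AP,HK)=97/4, d(DX,HK)=47/2, d(HK,J)=28, d(HK,W)=31/2
iteration 4: select J,W (d=2, Q=-277/2); attach at lengths (31/4, -23/4); label the merged cluster JW
  updated: d(AP,JW)=43/2, d(DX,JW)=25, d(HK,JW)=83/4
iteration 5: select AP,JW (d=43/2, Q=-189/2); attach at lengths (23/2, 10); label the merged cluster AJPW
  updated: d(AJPW,DX)=14, d(AJPW,HK)=47/4
iteration 6: select AJPW,DX (d=14, Q=-197/4); attach at lengths (9/8, 103/8); label the merged cluster ADJPWX
  updated: d(ADJPWX,HK)=85/8
iteration 7: select ADJPWX,HK (d=85/8); attach at lengths (85/16, 85/16); label the merged cluster ADHJKPWX
final tree: ((((A:2,P:0):23/2,(J:31/4,W:-23/4):10):9/8,(D:13/6,X:17/6):103/8):85/16,(H:-27/16,K:91/16):85/16)
total length: 473/8

A,P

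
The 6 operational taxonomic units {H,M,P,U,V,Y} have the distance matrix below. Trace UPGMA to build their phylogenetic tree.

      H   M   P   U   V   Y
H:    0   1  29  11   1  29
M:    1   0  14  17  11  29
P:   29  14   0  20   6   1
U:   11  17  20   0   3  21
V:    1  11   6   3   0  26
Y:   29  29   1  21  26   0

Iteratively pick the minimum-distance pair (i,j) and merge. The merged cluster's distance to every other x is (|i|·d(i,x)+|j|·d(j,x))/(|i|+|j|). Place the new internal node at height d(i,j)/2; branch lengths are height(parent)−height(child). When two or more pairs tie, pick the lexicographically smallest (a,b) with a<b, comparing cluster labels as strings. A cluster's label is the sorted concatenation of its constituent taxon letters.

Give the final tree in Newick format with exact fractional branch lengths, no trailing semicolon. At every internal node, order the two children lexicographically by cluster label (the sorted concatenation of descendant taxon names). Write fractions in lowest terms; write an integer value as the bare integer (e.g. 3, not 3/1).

iteration 1: select H,M (d=1); attach at lengths (1/2, 1/2); label the merged cluster HM
  updated: d(HM,P)=43/2, d(HM,U)=14, d(HM,V)=6, d(HM,Y)=29
iteration 2: select P,Y (d=1); attach at lengths (1/2, 1/2); label the merged cluster PY
  updated: d(HM,PY)=101/4, d(PY,U)=41/2, d(PY,V)=16
iteration 3: select U,V (d=3); attach at lengths (3/2, 3/2); label the merged cluster UV
  updated: d(HM,UV)=10, d(PY,UV)=73/4
iteration 4: select HM,UV (d=10); attach at lengths (9/2, 7/2); label the merged cluster HMUV
  updated: d(HMUV,PY)=87/4
iteration 5: select HMUV,PY (d=87/4); attach at lengths (47/8, 83/8); label the merged cluster HMPUVY
final tree: (((H:1/2,M:1/2):9/2,(U:3/2,V:3/2):7/2):47/8,(P:1/2,Y:1/2):83/8)
total length: 117/4

(((H:1/2,M:1/2):9/2,(U:3/2,V:3/2):7/2):47/8,(P:1/2,Y:1/2):83/8)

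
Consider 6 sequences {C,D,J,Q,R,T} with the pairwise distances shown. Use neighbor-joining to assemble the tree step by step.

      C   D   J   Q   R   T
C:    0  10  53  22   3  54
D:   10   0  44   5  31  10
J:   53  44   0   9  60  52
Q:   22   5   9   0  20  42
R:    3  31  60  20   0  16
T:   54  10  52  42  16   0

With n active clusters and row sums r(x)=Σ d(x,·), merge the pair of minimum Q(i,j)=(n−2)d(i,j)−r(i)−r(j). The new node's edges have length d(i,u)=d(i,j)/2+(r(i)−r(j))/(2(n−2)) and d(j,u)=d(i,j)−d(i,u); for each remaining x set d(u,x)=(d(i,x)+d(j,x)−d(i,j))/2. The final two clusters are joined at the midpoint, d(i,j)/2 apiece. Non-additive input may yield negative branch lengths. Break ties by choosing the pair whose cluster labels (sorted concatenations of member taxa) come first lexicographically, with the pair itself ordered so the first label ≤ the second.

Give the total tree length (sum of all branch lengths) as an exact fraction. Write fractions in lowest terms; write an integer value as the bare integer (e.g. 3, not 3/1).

497/8

iteration 1: select J,Q (d=9, Q=-280); attach at lengths (39/2, -21/2); label the merged cluster JQ
  updated: d(C,JQ)=33, d(D,JQ)=20, d(JQ,R)=71/2, d(JQ,T)=85/2
iteration 2: select C,R (d=3, Q=-353/2); attach at lengths (47/12, -11/12); label the merged cluster CR
  updated: d(CR,D)=19, d(CR,JQ)=131/4, d(CR,T)=67/2
iteration 3: select CR,JQ (d=131/4, Q=-115); attach at lengths (111/8, 151/8); label the merged cluster CJQR
  updated: d(CJQR,D)=25/8, d(CJQR,T)=173/8
iteration 4: select CJQR,D (d=25/8, Q=-139/4); attach at lengths (59/8, -17/4); label the merged cluster CDJQR
  updated: d(CDJQR,T)=57/4
iteration 5: select CDJQR,T (d=57/4); attach at lengths (57/8, 57/8); label the merged cluster CDJQRT
final tree: ((((C:47/12,R:-11/12):111/8,(J:39/2,Q:-21/2):151/8):59/8,D:-17/4):57/8,T:57/8)
total length: 497/8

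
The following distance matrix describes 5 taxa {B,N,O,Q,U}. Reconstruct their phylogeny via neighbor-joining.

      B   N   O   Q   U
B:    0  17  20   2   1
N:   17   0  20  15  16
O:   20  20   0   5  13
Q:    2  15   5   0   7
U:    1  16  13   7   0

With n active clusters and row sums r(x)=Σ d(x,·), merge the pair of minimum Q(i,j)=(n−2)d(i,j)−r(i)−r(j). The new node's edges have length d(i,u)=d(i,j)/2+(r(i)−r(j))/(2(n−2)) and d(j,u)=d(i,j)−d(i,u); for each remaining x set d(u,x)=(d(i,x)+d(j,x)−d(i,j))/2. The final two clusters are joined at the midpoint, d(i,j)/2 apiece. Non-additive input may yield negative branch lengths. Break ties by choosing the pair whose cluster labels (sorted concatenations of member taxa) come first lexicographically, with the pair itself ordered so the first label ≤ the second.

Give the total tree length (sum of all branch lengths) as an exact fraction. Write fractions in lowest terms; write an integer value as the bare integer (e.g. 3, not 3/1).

iteration 1: select B,U (d=1, Q=-74); attach at lengths (1, 0); label the merged cluster BU
  updated: d(BU,N)=16, d(BU,O)=16, d(BU,Q)=4
iteration 2: select BU,N (d=16, Q=-55); attach at lengths (17/4, 47/4); label the merged cluster BNU
  updated: d(BNU,O)=10, d(BNU,Q)=3/2
iteration 3: select BNU,O (d=10, Q=-33/2); attach at lengths (13/4, 27/4); label the merged cluster BNOU
  updated: d(BNOU,Q)=-7/4
iteration 4: select BNOU,Q (d=-7/4); attach at lengths (-7/8, -7/8); label the merged cluster BNOQU
final tree: ((((B:1,U:0):17/4,N:47/4):13/4,O:27/4):-7/8,Q:-7/8)
total length: 101/4

101/4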